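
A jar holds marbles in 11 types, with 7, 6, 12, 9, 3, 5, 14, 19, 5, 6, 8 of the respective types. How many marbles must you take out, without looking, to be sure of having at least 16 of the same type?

In the worst case you take as many as possible of each type without reaching 16: 7 + 6 + 12 + 9 + 3 + 5 + 14 + 15 + 5 + 6 + 8 = 90.
The next one must give 16 of some type, so 90 + 1 = 91.

91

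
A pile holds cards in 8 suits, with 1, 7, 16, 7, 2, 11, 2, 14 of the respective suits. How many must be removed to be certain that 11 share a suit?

In the worst case you take as many as possible of each suit without reaching 11: 1 + 7 + 10 + 7 + 2 + 10 + 2 + 10 = 49.
The next one must give 11 of some suit, so 49 + 1 = 50.

50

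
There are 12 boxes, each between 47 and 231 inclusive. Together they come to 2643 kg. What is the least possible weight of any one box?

Minimizing one value means maximizing the remaining 11.
The other 11 contribute at most 11 × 231 = 2541, leaving at least 2643 − 2541 = 102.
Since 102 ≥ 47, this is achievable: one at 102 and 11 at 231.

102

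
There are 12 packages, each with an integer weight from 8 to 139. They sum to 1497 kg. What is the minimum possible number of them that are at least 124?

2

Each value short of 124 is at most 123, costing at least 139 − 123 = 16 against the maximum total of 1668.
We can afford to lose at most 1668 − 1497 = 171, so at most ⌊171/16⌋ = 10 fall short, and at least 2 are ≥ 124.
Exactly 2 works: 2 values at 139 and 10 at 123 total 1508; lower one of the high values by 11 (still ≥ 124) to hit 1497.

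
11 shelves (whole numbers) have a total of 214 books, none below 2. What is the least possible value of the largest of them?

If every one of the 11 were at most 19, the total would be at most 11 × 19 = 209 < 214.
Equality holds with 5 values of 20 and 6 values of 19.

20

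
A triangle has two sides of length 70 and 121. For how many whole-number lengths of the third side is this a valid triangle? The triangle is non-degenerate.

139

The triangle inequality gives |70 − 121| < c < 70 + 121, i.e. 51 < c < 191.
So c can be any integer from 52 to 190: 139 values.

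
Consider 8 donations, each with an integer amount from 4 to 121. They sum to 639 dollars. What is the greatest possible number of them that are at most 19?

3

Suppose k of them are at most 19. Those contribute at most 19 each and the rest at most 121 each.
So the total is at most 19k + 121(8 − k) = 968 − 102k. This must still be ≥ 639, so k ≤ 3.
k = 3 is achieved by 3 values at 19 and 5 at 121, total 662; lower one of the 121's by 23 (still > 19) to reach 639.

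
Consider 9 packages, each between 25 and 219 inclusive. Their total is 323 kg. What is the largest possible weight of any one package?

Maximizing one value means minimizing the remaining 8.
The other 8 contribute at least 8 × 25 = 200, leaving at most 323 − 200 = 123.
Since 123 ≤ 219, this is achievable: one at 123 and 8 at 25.

123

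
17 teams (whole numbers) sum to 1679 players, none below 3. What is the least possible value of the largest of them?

99

The average is 1679/17 > 98, so not all 17 can be 98 or less; the largest is ≥ 99.
Equality holds with 13 values of 99 and 4 values of 98.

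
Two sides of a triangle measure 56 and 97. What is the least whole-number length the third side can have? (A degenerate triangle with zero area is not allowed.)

The third side must exceed |56 − 97| = 41.
The smallest integer above 41 is 42.

42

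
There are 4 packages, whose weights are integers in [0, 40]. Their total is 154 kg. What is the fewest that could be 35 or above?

3

Suppose at most 4 − j of them reach 35; then j values are ≤ 34 and the rest ≤ 40.
The total is then ≤ 34·j + 40·(4 − j) = 160 − 6j. For this to be ≥ 154 we need j ≤ 1, so at least 4 − 1 = 3 must reach 35.
Exactly 3 works: 3 values at 40 and 1 at 34 total 154.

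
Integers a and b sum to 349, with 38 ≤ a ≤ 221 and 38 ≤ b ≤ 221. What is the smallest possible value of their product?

ab = a(349 − a) is concave in a, so over [128, 221] it is minimized at an endpoint.
At the endpoint a = 128, b = 349 − 128 = 221, so ab = 128 × 221 = 28288.

28288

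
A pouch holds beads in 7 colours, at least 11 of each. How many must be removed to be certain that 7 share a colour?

43

In the worst case you draw 6 of each of the 7 colours: 7 × 6 = 42.
One more forces 7 of some colour, so 42 + 1 = 43.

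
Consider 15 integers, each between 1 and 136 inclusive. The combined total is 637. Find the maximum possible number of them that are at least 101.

6

With k values at 101 or above and the rest at least 1, the sum is at least 15 + 100k.
Since the sum is 637, we need 100k ≤ 622, i.e. k ≤ 6.
k = 6 is achieved by 6 values at 101 and 9 at 1, total 615; add 22 to one value (staying below 101) to reach 637.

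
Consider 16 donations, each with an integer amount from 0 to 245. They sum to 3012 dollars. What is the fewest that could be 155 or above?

Suppose at most 16 − j of them reach 155; then j values are ≤ 154 and the rest ≤ 245.
The total is then ≤ 154·j + 245·(16 − j) = 3920 − 91j. For this to be ≥ 3012 we need j ≤ 9, so at least 16 − 9 = 7 must reach 155.
Exactly 7 works: 7 values at 245 and 9 at 154 total 3101; lower one of the high values by 89 (still ≥ 155) to hit 3012.

7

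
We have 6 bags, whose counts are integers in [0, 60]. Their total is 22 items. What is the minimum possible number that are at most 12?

5

Let j be the number exceeding 12. Then the total is ≥ 13·j + 0·(6 − j) = 0 + 13j.
So 13j ≤ 22 and j ≤ 1; hence at least 6 − 1 = 5 are ≤ 12.
Exactly 5 works: 5 values at 0 and 1 at 13 total 13; raise one of the low values by 9 (still ≤ 12) to hit 22.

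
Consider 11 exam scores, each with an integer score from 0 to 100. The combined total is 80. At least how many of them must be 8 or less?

3

Let j be the number exceeding 8. Then the total is ≥ 9·j + 0·(11 − j) = 0 + 9j.
So 9j ≤ 80 and j ≤ 8; hence at least 11 − 8 = 3 are ≤ 8.
Exactly 3 works: 3 values at 0 and 8 at 9 total 72; raise one of the low values by 8 (still ≤ 8) to hit 80.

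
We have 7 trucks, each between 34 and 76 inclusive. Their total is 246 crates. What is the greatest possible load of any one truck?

To make one truck as large as possible, make the other 6 as small as possible.
The other 6 contribute at least 6 × 34 = 204, leaving at most 246 − 204 = 42.
Since 42 ≤ 76, this is achievable: one at 42 and 6 at 34.

42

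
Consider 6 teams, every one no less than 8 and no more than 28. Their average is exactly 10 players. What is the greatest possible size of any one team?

20

To make one team as large as possible, make the other 5 as small as possible.
The total is 6 × 10 = 60.
The other 5 contribute at least 5 × 8 = 40, leaving at most 60 − 40 = 20.
Since 20 ≤ 28, this is achievable: one at 20 and 5 at 8.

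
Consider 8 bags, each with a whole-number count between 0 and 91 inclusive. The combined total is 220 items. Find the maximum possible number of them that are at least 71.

If k of the values are ≥ 71, the total is ≥ 71k + 0(8 − k).
Setting 71k + 0(8 − k) ≤ 220 gives 71k ≤ 220, so k ≤ 3.
k = 3 is achieved by 3 values at 71 and 5 at 0, total 213; add 7 to one value (staying below 71) to reach 220.

3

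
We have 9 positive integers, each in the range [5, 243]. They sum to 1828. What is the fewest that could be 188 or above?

3

Suppose at most 9 − j of them reach 188; then j values are ≤ 187 and the rest ≤ 243.
The total is then ≤ 187·j + 243·(9 − j) = 2187 − 56j. For this to be ≥ 1828 we need j ≤ 6, so at least 9 − 6 = 3 must reach 188.
Exactly 3 works: 3 values at 243 and 6 at 187 total 1851; lower one of the high values by 23 (still ≥ 188) to hit 1828.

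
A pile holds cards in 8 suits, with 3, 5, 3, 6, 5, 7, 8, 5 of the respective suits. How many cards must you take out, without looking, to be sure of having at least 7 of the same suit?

In the worst case you take as many as possible of each suit without reaching 7: 3 + 5 + 3 + 6 + 5 + 6 + 6 + 5 = 39.
The next one must give 7 of some suit, so 39 + 1 = 40.

40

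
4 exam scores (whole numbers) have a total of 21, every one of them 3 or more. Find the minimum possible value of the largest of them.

Some value must be at least ⌈21/4⌉ = 6, since 4 × 5 = 20 < 21.
Equality holds with 1 value of 6 and 3 values of 5.

6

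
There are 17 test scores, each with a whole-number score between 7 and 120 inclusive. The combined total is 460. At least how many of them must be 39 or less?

7

Let j be the number exceeding 39. Then the total is ≥ 40·j + 7·(17 − j) = 119 + 33j.
So 33j ≤ 341 and j ≤ 10; hence at least 17 − 10 = 7 are ≤ 39.
Exactly 7 works: 7 values at 7 and 10 at 40 total 449; raise one of the low values by 11 (still ≤ 39) to hit 460.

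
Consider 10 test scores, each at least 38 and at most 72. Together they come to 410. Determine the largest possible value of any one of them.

68

To make one score as large as possible, make the other 9 as small as possible.
The other 9 contribute at least 9 × 38 = 342, leaving at most 410 − 342 = 68.
Since 68 ≤ 72, this is achievable: one at 68 and 9 at 38.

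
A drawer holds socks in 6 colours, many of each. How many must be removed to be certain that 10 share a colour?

You could draw 9 of every colour without reaching 10 of any — 54 in all.
One more forces 10 of some colour, so 54 + 1 = 55.

55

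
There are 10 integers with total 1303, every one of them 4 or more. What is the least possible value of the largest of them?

The average is 1303/10 > 130, so not all 10 can be 130 or less; the largest is ≥ 131.
Equality holds with 3 values of 131 and 7 values of 130.

131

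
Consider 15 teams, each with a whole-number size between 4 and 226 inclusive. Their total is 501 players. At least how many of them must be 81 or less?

10

If only k of them are at most 81, the other 15 − k are at least 82, so the total is at least (15 − k)·82 + k·4.
This is ≤ 501, so (15 − k)·82 + 4k ≤ 501, which gives k ≥ 10.
Exactly 10 works: 10 values at 4 and 5 at 82 total 450; raise one of the low values by 51 (still ≤ 81) to hit 501.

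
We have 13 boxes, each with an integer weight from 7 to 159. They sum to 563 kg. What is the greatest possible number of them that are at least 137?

3

With k values at 137 or above and the rest at least 7, the sum is at least 91 + 130k.
Since the sum is 563, we need 130k ≤ 472, i.e. k ≤ 3.
k = 3 is achieved by 3 values at 137 and 10 at 7, total 481; add 82 to one value (staying below 137) to reach 563.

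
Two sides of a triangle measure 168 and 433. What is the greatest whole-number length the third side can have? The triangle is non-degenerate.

600

The third side must be less than 168 + 433 = 601.
The largest integer below 601 is 600.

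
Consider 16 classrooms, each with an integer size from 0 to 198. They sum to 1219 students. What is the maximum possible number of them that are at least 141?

Suppose k of them are at least 141. Those contribute at least 141 each and the other 16 − k at least 0 each.
So the total is at least 141k + 0(16 − k) = 0 + 141k. This must be ≤ 1219, giving k ≤ 8.
k = 8 is achieved by 8 values at 141 and 8 at 0, total 1128; add 91 to one value (staying below 141) to reach 1219.

8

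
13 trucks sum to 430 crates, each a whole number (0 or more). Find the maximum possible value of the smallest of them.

If every one of the 13 were at least 34, the total would be at least 13 × 34 = 442 > 430.
Equality holds with 12 values of 33 and 1 value of 34.

33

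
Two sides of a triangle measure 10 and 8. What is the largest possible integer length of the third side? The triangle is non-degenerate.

17

The third side must be less than 10 + 8 = 18.
The largest integer below 18 is 17.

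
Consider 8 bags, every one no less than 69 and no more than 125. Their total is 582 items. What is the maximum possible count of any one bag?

Maximizing one value means minimizing the remaining 7.
The other 7 contribute at least 7 × 69 = 483, leaving at most 582 − 483 = 99.
Since 99 ≤ 125, this is achievable: one at 99 and 7 at 69.

99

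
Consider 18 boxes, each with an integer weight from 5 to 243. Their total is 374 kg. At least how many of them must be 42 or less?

If only k of them are at most 42, the other 18 − k are at least 43, so the total is at least (18 − k)·43 + k·5.
This is ≤ 374, so (18 − k)·43 + 5k ≤ 374, which gives k ≥ 11.
Exactly 11 works: 11 values at 5 and 7 at 43 total 356; raise one of the low values by 18 (still ≤ 42) to hit 374.

11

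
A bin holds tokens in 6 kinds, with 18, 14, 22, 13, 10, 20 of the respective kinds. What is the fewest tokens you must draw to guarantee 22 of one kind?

In the worst case you take as many as possible of each kind without reaching 22: 18 + 14 + 21 + 13 + 10 + 20 = 96.
The next one must give 22 of some kind, so 96 + 1 = 97.

97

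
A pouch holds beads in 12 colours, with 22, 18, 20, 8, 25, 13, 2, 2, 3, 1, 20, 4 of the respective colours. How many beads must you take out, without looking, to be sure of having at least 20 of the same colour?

128

In the worst case you take as many as possible of each colour without reaching 20: 19 + 18 + 19 + 8 + 19 + 13 + 2 + 2 + 3 + 1 + 19 + 4 = 127.
The next one must give 20 of some colour, so 127 + 1 = 128.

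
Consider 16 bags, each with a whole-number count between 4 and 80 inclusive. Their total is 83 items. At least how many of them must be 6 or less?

Each value above 6 is at least 7, contributing at least 7 − 4 = 3 above the floor 4.
The sum exceeds the floor total 64 by 19, so at most ⌊19/3⌋ = 6 exceed 6, and at least 10 are ≤ 6.
Exactly 10 works: 10 values at 4 and 6 at 7 total 82; raise one of the low values by 1 (still ≤ 6) to hit 83.

10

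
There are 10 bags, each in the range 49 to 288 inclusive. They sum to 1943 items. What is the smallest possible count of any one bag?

Minimizing one value means maximizing the remaining 9.
The other 9 can take up 9 × 288 = 2592 ≥ 1943 − 49, so one bag can sit at its floor of 49.
Achievable: one at 49 and the other 9 totalling 1894, which fits since 9 × 49 ≤ 1894 ≤ 9 × 288.

49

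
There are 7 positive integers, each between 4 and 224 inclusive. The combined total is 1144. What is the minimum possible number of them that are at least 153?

2

Suppose at most 7 − j of them reach 153; then j values are ≤ 152 and the rest ≤ 224.
The total is then ≤ 152·j + 224·(7 − j) = 1568 − 72j. For this to be ≥ 1144 we need j ≤ 5, so at least 7 − 5 = 2 must reach 153.
Exactly 2 works: 2 values at 224 and 5 at 152 total 1208; lower one of the high values by 64 (still ≥ 153) to hit 1144.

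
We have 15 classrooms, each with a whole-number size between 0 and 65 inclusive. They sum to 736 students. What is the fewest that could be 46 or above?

If only k of them are at least 46, the other 15 − k are at most 45, so the total is at most k·65 + (15 − k)·45.
This must reach 736, so k·65 + (15 − k)·45 ≥ 736, giving k ≥ 4.
Exactly 4 works: 4 values at 65 and 11 at 45 total 755; lower one of the high values by 19 (still ≥ 46) to hit 736.

4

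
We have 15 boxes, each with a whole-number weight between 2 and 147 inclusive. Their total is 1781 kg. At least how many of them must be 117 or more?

Suppose at most 15 − j of them reach 117; then j values are ≤ 116 and the rest ≤ 147.
The total is then ≤ 116·j + 147·(15 − j) = 2205 − 31j. For this to be ≥ 1781 we need j ≤ 13, so at least 15 − 13 = 2 must reach 117.
Exactly 2 works: 2 values at 147 and 13 at 116 total 1802; lower one of the high values by 21 (still ≥ 117) to hit 1781.

2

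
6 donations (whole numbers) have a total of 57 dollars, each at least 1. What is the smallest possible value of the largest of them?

The 6 values sum to 57, so their maximum is at least ⌈57/6⌉ = 10.
Equality holds with 3 values of 10 and 3 values of 9.

10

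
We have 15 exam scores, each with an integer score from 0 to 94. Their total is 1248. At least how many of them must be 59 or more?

If only k of them are at least 59, the other 15 − k are at most 58, so the total is at most k·94 + (15 − k)·58.
This must reach 1248, so k·94 + (15 − k)·58 ≥ 1248, giving k ≥ 11.
Exactly 11 works: 11 values at 94 and 4 at 58 total 1266; lower one of the high values by 18 (still ≥ 59) to hit 1248.

11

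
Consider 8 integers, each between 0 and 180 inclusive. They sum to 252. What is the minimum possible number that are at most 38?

If only k of them are at most 38, the other 8 − k are at least 39, so the total is at least (8 − k)·39 + k·0.
This is ≤ 252, so (8 − k)·39 + 0k ≤ 252, which gives k ≥ 2.
Exactly 2 works: 2 values at 0 and 6 at 39 total 234; raise one of the low values by 18 (still ≤ 38) to hit 252.

2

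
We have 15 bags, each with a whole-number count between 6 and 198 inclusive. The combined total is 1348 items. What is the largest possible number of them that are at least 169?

Suppose k of them are at least 169. Those contribute at least 169 each and the other 15 − k at least 6 each.
So the total is at least 169k + 6(15 − k) = 90 + 163k. This must be ≤ 1348, giving k ≤ 7.
k = 7 is achieved by 7 values at 169 and 8 at 6, total 1231; add 117 to one value (staying below 169) to reach 1348.

7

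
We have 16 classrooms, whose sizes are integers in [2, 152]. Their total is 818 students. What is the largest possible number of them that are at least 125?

6

If k of the values are ≥ 125, the total is ≥ 125k + 2(16 − k).
Setting 125k + 2(16 − k) ≤ 818 gives 123k ≤ 786, so k ≤ 6.
k = 6 is achieved by 6 values at 125 and 10 at 2, total 770; add 48 to one value (staying below 125) to reach 818.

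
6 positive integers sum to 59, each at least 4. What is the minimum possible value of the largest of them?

If every one of the 6 were at most 9, the total would be at most 6 × 9 = 54 < 59.
Taking 1 copy of 9 and 5 copies of 10 gives exactly 59, so 10 is attained.

10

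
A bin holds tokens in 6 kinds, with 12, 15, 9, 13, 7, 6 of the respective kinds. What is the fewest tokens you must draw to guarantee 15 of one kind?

In the worst case you take as many as possible of each kind without reaching 15: 12 + 14 + 9 + 13 + 7 + 6 = 61.
The next one must give 15 of some kind, so 61 + 1 = 62.

62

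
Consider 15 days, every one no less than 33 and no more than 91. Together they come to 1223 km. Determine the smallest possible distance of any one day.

33

To make one day as small as possible, make the other 14 as large as possible.
The other 14 can take up 14 × 91 = 1274 ≥ 1223 − 33, so one day can sit at its floor of 33.
Achievable: one at 33 and the other 14 totalling 1190, which fits since 14 × 33 ≤ 1190 ≤ 14 × 91.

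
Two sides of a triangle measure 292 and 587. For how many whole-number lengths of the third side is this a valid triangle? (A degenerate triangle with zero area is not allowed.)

The triangle inequality gives |292 − 587| < c < 292 + 587, i.e. 295 < c < 879.
So c can be any integer from 296 to 878: 583 values.

583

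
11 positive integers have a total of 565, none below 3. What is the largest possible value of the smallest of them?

The 11 values sum to 565, so their minimum is at most ⌊565/11⌋ = 51.
Equality holds with 7 values of 51 and 4 values of 52.

51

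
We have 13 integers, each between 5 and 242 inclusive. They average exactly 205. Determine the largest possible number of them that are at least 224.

11

The total is 13 × 205 = 2665.
Suppose k of them are at least 224. Those contribute at least 224 each and the other 13 − k at least 5 each.
So the total is at least 224k + 5(13 − k) = 65 + 219k. This must be ≤ 2665, giving k ≤ 11.
k = 11 is achieved by 11 values at 224 and 2 at 5, total 2474; add 191 to one value (staying below 224) to reach 2665.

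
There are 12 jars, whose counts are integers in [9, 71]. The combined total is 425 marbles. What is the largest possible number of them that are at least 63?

5

With k values at 63 or above and the rest at least 9, the sum is at least 108 + 54k.
Since the sum is 425, we need 54k ≤ 317, i.e. k ≤ 5.
k = 5 is achieved by 5 values at 63 and 7 at 9, total 378; add 47 to one value (staying below 63) to reach 425.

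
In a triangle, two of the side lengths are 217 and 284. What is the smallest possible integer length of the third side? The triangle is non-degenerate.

68

The third side must exceed |217 − 284| = 67.
The smallest integer above 67 is 68.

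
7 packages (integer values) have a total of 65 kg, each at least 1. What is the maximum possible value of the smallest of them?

The average is 65/7 < 10, so some value is ≤ 9.
Equality holds with 5 values of 9 and 2 values of 10.

9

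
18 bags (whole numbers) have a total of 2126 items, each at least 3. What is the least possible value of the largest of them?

The average is 2126/18 > 118, so not all 18 can be 118 or less; the largest is ≥ 119.
Equality holds with 2 values of 119 and 16 values of 118.

119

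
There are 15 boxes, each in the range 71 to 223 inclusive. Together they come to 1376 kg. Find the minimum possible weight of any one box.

To make one box as small as possible, make the other 14 as large as possible.
The other 14 can take up 14 × 223 = 3122 ≥ 1376 − 71, so one box can sit at its floor of 71.
Achievable: one at 71 and the other 14 totalling 1305, which fits since 14 × 71 ≤ 1305 ≤ 14 × 223.

71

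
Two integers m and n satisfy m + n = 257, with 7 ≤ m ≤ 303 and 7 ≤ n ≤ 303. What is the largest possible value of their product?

16512

mn = m(257 − m) is maximized when m is as near 257/2 as the bounds allow.
Taking m = 128 and n = 129 (both in [7, 303]) gives mn = 16512.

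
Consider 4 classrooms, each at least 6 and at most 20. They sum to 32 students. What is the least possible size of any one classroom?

6

Minimizing one value means maximizing the remaining 3.
The other 3 can take up 3 × 20 = 60 ≥ 32 − 6, so one classroom can sit at its floor of 6.
Achievable: one at 6 and the other 3 totalling 26, which fits since 3 × 6 ≤ 26 ≤ 3 × 20.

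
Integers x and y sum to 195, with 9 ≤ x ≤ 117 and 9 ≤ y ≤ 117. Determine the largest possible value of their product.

xy = x(195 − x) is maximized when x is as near 195/2 as the bounds allow.
Taking x = 97 and y = 98 (both in [9, 117]) gives xy = 9506.

9506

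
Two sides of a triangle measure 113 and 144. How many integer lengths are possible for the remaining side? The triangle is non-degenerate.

225

The triangle inequality gives |113 − 144| < c < 113 + 144, i.e. 31 < c < 257.
So c can be any integer from 32 to 256: 225 values.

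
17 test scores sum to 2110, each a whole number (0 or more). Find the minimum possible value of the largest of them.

125

The 17 values sum to 2110, so their maximum is at least ⌈2110/17⌉ = 125.
Achievable: 2 of them at 125 and 15 at 124 total 2110.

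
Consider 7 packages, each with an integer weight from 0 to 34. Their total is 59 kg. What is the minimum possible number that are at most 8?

1

Let j be the number exceeding 8. Then the total is ≥ 9·j + 0·(7 − j) = 0 + 9j.
So 9j ≤ 59 and j ≤ 6; hence at least 7 − 6 = 1 are ≤ 8.
Exactly 1 works: 1 value at 0 and 6 at 9 total 54; raise one of the low values by 5 (still ≤ 8) to hit 59.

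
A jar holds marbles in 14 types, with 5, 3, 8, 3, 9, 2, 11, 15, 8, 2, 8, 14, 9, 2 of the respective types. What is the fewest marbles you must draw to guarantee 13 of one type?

95

In the worst case you take as many as possible of each type without reaching 13: 5 + 3 + 8 + 3 + 9 + 2 + 11 + 12 + 8 + 2 + 8 + 12 + 9 + 2 = 94.
The next one must give 13 of some type, so 94 + 1 = 95.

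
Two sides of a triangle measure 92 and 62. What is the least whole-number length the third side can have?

31

The third side must exceed |92 − 62| = 30.
The smallest integer above 30 is 31.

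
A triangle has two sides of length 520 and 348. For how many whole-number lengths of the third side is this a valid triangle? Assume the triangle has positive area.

695

The triangle inequality gives |520 − 348| < c < 520 + 348, i.e. 172 < c < 868.
So c can be any integer from 173 to 867: 695 values.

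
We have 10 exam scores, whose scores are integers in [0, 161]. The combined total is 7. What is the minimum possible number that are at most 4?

If only k of them are at most 4, the other 10 − k are at least 5, so the total is at least (10 − k)·5 + k·0.
This is ≤ 7, so (10 − k)·5 + 0k ≤ 7, which gives k ≥ 9.
Exactly 9 works: 9 values at 0 and 1 at 5 total 5; raise one of the low values by 2 (still ≤ 4) to hit 7.

9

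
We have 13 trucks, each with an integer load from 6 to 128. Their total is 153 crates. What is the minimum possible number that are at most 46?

Each value above 46 is at least 47, contributing at least 47 − 6 = 41 above the floor 6.
The sum exceeds the floor total 78 by 75, so at most ⌊75/41⌋ = 1 exceed 46, and at least 12 are ≤ 46.
Exactly 12 works: 12 values at 6 and 1 at 47 total 119; raise one of the low values by 34 (still ≤ 46) to hit 153.

12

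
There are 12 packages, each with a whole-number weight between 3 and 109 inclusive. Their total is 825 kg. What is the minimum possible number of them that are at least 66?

Each value short of 66 is at most 65, costing at least 109 − 65 = 44 against the maximum total of 1308.
We can afford to lose at most 1308 − 825 = 483, so at most ⌊483/44⌋ = 10 fall short, and at least 2 are ≥ 66.
Exactly 2 works: 2 values at 109 and 10 at 65 total 868; lower one of the high values by 43 (still ≥ 66) to hit 825.

2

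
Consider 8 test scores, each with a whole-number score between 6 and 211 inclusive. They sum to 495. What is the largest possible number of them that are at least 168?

With k values at 168 or above and the rest at least 6, the sum is at least 48 + 162k.
Since the sum is 495, we need 162k ≤ 447, i.e. k ≤ 2.
k = 2 is achieved by 2 values at 168 and 6 at 6, total 372; add 123 to one value (staying below 168) to reach 495.

2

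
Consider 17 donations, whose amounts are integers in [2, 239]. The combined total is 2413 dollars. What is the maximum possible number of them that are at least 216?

Suppose k of them are at least 216. Those contribute at least 216 each and the other 17 − k at least 2 each.
So the total is at least 216k + 2(17 − k) = 34 + 214k. This must be ≤ 2413, giving k ≤ 11.
k = 11 is achieved by 11 values at 216 and 6 at 2, total 2388; add 25 to one value (staying below 216) to reach 2413.

11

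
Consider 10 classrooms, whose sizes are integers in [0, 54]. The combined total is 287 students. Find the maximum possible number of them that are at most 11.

5

Each value at 11 or below falls at least 54 − 11 = 43 short of the ceiling 54.
The ceiling total is 10 × 54 = 540, and we need 287, so at most ⌊(540 − 287)/43⌋ = 5 can be that low.
k = 5 is achieved by 5 values at 11 and 5 at 54, total 325; lower one of the 54's by 38 (still > 11) to reach 287.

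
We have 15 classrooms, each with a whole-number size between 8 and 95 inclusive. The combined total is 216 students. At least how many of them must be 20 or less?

8

Let j be the number exceeding 20. Then the total is ≥ 21·j + 8·(15 − j) = 120 + 13j.
So 13j ≤ 96 and j ≤ 7; hence at least 15 − 7 = 8 are ≤ 20.
Exactly 8 works: 8 values at 8 and 7 at 21 total 211; raise one of the low values by 5 (still ≤ 20) to hit 216.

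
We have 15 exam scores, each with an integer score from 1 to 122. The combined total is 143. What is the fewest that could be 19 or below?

If only k of them are at most 19, the other 15 − k are at least 20, so the total is at least (15 − k)·20 + k·1.
This is ≤ 143, so (15 − k)·20 + 1k ≤ 143, which gives k ≥ 9.
Exactly 9 works: 9 values at 1 and 6 at 20 total 129; raise one of the low values by 14 (still ≤ 19) to hit 143.

9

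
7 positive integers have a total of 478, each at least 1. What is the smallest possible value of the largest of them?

If every one of the 7 were at most 68, the total would be at most 7 × 68 = 476 < 478.
Achievable: 2 of them at 69 and 5 at 68 total 478.

69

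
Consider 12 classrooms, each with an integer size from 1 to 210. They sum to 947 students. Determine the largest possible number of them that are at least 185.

Suppose k of them are at least 185. Those contribute at least 185 each and the other 12 − k at least 1 each.
So the total is at least 185k + 1(12 − k) = 12 + 184k. This must be ≤ 947, giving k ≤ 5.
k = 5 is achieved by 5 values at 185 and 7 at 1, total 932; add 15 to one value (staying below 185) to reach 947.

5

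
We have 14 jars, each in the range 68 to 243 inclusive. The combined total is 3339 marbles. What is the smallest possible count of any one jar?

180

To make one jar as small as possible, make the other 13 as large as possible.
The other 13 contribute at most 13 × 243 = 3159, leaving at least 3339 − 3159 = 180.
Since 180 ≥ 68, this is achievable: one at 180 and 13 at 243.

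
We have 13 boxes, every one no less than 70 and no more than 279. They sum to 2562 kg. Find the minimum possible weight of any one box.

70

Minimizing one value means maximizing the remaining 12.
The other 12 can take up 12 × 279 = 3348 ≥ 2562 − 70, so one box can sit at its floor of 70.
Achievable: one at 70 and the other 12 totalling 2492, which fits since 12 × 70 ≤ 2492 ≤ 12 × 279.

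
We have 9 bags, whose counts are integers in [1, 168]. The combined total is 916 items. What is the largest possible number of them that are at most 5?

Each value at 5 or below falls at least 168 − 5 = 163 short of the ceiling 168.
The ceiling total is 9 × 168 = 1512, and we need 916, so at most ⌊(1512 − 916)/163⌋ = 3 can be that low.
k = 3 is achieved by 3 values at 5 and 6 at 168, total 1023; lower one of the 168's by 107 (still > 5) to reach 916.

3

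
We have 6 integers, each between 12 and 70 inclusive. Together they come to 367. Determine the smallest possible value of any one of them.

17

To make one integer as small as possible, make the other 5 as large as possible.
The other 5 contribute at most 5 × 70 = 350, leaving at least 367 − 350 = 17.
Since 17 ≥ 12, this is achievable: one at 17 and 5 at 70.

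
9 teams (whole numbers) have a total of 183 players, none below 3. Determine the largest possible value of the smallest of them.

20

If every one of the 9 were at least 21, the total would be at least 9 × 21 = 189 > 183.
Taking 6 copies of 20 and 3 copies of 21 gives exactly 183, so 20 is attained.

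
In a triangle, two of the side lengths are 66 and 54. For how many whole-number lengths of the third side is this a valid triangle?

The triangle inequality gives |66 − 54| < c < 66 + 54, i.e. 12 < c < 120.
So c can be any integer from 13 to 119: 107 values.

107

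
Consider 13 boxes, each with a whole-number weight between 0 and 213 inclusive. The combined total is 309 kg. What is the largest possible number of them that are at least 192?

If k of the values are ≥ 192, the total is ≥ 192k + 0(13 − k).
Setting 192k + 0(13 − k) ≤ 309 gives 192k ≤ 309, so k ≤ 1.
k = 1 is achieved by 1 value at 192 and 12 at 0, total 192; add 117 to one value (staying below 192) to reach 309.

1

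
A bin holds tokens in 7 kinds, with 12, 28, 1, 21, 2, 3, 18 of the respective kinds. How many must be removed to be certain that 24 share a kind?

In the worst case you take as many as possible of each kind without reaching 24: 12 + 23 + 1 + 21 + 2 + 3 + 18 = 80.
The next one must give 24 of some kind, so 80 + 1 = 81.

81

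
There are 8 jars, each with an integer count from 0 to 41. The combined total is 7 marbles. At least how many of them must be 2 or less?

6

Let j be the number exceeding 2. Then the total is ≥ 3·j + 0·(8 − j) = 0 + 3j.
So 3j ≤ 7 and j ≤ 2; hence at least 8 − 2 = 6 are ≤ 2.
Exactly 6 works: 6 values at 0 and 2 at 3 total 6; raise one of the low values by 1 (still ≤ 2) to hit 7.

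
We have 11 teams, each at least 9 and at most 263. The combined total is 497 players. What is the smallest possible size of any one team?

9

Minimizing one value means maximizing the remaining 10.
The other 10 can take up 10 × 263 = 2630 ≥ 497 − 9, so one team can sit at its floor of 9.
Achievable: one at 9 and the other 10 totalling 488, which fits since 10 × 9 ≤ 488 ≤ 10 × 263.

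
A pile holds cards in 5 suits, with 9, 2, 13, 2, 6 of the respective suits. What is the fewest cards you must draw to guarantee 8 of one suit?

25

In the worst case you take as many as possible of each suit without reaching 8: 7 + 2 + 7 + 2 + 6 = 24.
The next one must give 8 of some suit, so 24 + 1 = 25.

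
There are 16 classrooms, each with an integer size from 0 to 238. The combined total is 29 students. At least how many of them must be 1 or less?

If only k of them are at most 1, the other 16 − k are at least 2, so the total is at least (16 − k)·2 + k·0.
This is ≤ 29, so (16 − k)·2 + 0k ≤ 29, which gives k ≥ 2.
Exactly 2 works: 2 values at 0 and 14 at 2 total 28; raise one of the low values by 1 (still ≤ 1) to hit 29.

2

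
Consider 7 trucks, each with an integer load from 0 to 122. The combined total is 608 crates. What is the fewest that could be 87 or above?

1

Suppose at most 7 − j of them reach 87; then j values are ≤ 86 and the rest ≤ 122.
The total is then ≤ 86·j + 122·(7 − j) = 854 − 36j. For this to be ≥ 608 we need j ≤ 6, so at least 7 − 6 = 1 must reach 87.
Exactly 1 works: 1 value at 122 and 6 at 86 total 638; lower one of the high values by 30 (still ≥ 87) to hit 608.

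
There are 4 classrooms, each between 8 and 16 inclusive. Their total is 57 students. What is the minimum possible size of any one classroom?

To make one classroom as small as possible, make the other 3 as large as possible.
The other 3 contribute at most 3 × 16 = 48, leaving at least 57 − 48 = 9.
Since 9 ≥ 8, this is achievable: one at 9 and 3 at 16.

9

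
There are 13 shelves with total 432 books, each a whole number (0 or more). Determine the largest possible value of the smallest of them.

33

If every one of the 13 were at least 34, the total would be at least 13 × 34 = 442 > 432.
Taking 10 copies of 33 and 3 copies of 34 gives exactly 432, so 33 is attained.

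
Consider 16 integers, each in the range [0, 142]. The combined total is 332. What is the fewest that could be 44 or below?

9

Let j be the number exceeding 44. Then the total is ≥ 45·j + 0·(16 − j) = 0 + 45j.
So 45j ≤ 332 and j ≤ 7; hence at least 16 − 7 = 9 are ≤ 44.
Exactly 9 works: 9 values at 0 and 7 at 45 total 315; raise one of the low values by 17 (still ≤ 44) to hit 332.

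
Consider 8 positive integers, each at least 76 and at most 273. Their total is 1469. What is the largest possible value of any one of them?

Maximizing one value means minimizing the remaining 7.
The other 7 contribute at least 7 × 76 = 532, leaving at most 1469 − 532 = 937.
But each integer is capped at 273, so the maximum is 273.
Achievable: one at 273 and the other 7 totalling 1196, which fits since 7 × 76 ≤ 1196 ≤ 7 × 273.

273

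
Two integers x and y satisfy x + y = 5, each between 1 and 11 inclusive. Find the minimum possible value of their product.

4

xy = x(5 − x) is concave in x, so over [1, 4] it is minimized at an endpoint.
The extreme feasible split is x = 1, y = 4, giving xy = 4.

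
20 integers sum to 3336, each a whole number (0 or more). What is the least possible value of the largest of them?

167

The 20 values sum to 3336, so their maximum is at least ⌈3336/20⌉ = 167.
Equality holds with 16 values of 167 and 4 values of 166.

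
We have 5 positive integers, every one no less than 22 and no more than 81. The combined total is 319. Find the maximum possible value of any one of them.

81

Maximizing one value means minimizing the remaining 4.
The other 4 contribute at least 4 × 22 = 88, leaving at most 319 − 88 = 231.
But each integer is capped at 81, so the maximum is 81.
Achievable: one at 81 and the other 4 totalling 238, which fits since 4 × 22 ≤ 238 ≤ 4 × 81.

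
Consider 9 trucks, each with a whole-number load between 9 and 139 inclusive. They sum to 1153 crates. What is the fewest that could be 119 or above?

5

Suppose at most 9 − j of them reach 119; then j values are ≤ 118 and the rest ≤ 139.
The total is then ≤ 118·j + 139·(9 − j) = 1251 − 21j. For this to be ≥ 1153 we need j ≤ 4, so at least 9 − 4 = 5 must reach 119.
Exactly 5 works: 5 values at 139 and 4 at 118 total 1167; lower one of the high values by 14 (still ≥ 119) to hit 1153.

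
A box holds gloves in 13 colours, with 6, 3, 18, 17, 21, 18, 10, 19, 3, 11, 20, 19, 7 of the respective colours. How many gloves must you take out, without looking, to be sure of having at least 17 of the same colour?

153

In the worst case you take as many as possible of each colour without reaching 17: 6 + 3 + 16 + 16 + 16 + 16 + 10 + 16 + 3 + 11 + 16 + 16 + 7 = 152.
The next one must give 17 of some colour, so 152 + 1 = 153.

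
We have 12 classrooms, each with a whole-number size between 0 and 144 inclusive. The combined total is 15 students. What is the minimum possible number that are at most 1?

5

Each value above 1 is at least 2, contributing at least 2 − 0 = 2 above the floor 0.
The sum exceeds the floor total 0 by 15, so at most ⌊15/2⌋ = 7 exceed 1, and at least 5 are ≤ 1.
Exactly 5 works: 5 values at 0 and 7 at 2 total 14; raise one of the low values by 1 (still ≤ 1) to hit 15.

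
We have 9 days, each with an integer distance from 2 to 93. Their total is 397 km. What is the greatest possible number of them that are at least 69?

5

If k of the values are ≥ 69, the total is ≥ 69k + 2(9 − k).
Setting 69k + 2(9 − k) ≤ 397 gives 67k ≤ 379, so k ≤ 5.
k = 5 is achieved by 5 values at 69 and 4 at 2, total 353; add 44 to one value (staying below 69) to reach 397.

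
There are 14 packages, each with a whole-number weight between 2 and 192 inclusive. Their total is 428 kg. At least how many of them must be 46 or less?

If only k of them are at most 46, the other 14 − k are at least 47, so the total is at least (14 − k)·47 + k·2.
This is ≤ 428, so (14 − k)·47 + 2k ≤ 428, which gives k ≥ 6.
Exactly 6 works: 6 values at 2 and 8 at 47 total 388; raise one of the low values by 40 (still ≤ 46) to hit 428.

6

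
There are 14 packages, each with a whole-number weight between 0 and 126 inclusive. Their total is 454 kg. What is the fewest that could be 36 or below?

Each value above 36 is at least 37, contributing at least 37 − 0 = 37 above the floor 0.
The sum exceeds the floor total 0 by 454, so at most ⌊454/37⌋ = 12 exceed 36, and at least 2 are ≤ 36.
Exactly 2 works: 2 values at 0 and 12 at 37 total 444; raise one of the low values by 10 (still ≤ 36) to hit 454.

2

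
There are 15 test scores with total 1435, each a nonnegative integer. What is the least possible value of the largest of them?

96

The average is 1435/15 > 95, so not all 15 can be 95 or less; the largest is ≥ 96.
Achievable: 10 of them at 96 and 5 at 95 total 1435.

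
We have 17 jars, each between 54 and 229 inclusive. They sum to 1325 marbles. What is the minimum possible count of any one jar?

To make one jar as small as possible, make the other 16 as large as possible.
The other 16 can take up 16 × 229 = 3664 ≥ 1325 − 54, so one jar can sit at its floor of 54.
Achievable: one at 54 and the other 16 totalling 1271, which fits since 16 × 54 ≤ 1271 ≤ 16 × 229.

54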